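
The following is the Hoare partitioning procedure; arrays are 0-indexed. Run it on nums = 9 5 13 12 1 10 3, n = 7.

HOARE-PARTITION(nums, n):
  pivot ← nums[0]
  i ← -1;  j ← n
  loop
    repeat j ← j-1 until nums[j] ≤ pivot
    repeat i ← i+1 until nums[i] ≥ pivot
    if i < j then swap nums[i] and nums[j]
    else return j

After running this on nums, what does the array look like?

3 5 1 12 13 10 9

pivot=9
j stops at 6 (3), i stops at 0 (9); swap ⇒ 3 5 13 12 1 10 9
j stops at 4 (1), i stops at 2 (13); swap ⇒ 3 5 1 12 13 10 9
j stops at 2, i stops at 3; i≥j ⇒ return 2. nums=3 5 1 12 13 10 9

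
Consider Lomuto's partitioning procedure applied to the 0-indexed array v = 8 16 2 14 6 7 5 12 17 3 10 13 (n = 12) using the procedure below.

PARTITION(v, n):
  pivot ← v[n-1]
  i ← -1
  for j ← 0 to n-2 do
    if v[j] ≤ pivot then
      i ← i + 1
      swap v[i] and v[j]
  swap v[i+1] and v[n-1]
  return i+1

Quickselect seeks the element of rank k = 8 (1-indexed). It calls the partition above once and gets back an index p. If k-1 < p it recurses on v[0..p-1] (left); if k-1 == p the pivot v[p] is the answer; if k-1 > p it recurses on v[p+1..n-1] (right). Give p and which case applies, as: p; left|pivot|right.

8; left

pivot = v[11] = 13; i = -1
j=0: v[0]=8 ≤ 13 → i=0, swap v[0],v[0] (no change) → 8 16 2 14 6 7 5 12 17 3 10 13
j=1: v[1]=16 > 13 → no swap
j=2: v[2]=2 ≤ 13 → i=1, swap v[1],v[2] → 8 2 16 14 6 7 5 12 17 3 10 13
j=3: v[3]=14 > 13 → no swap
j=4: v[4]=6 ≤ 13 → i=2, swap v[2],v[4] → 8 2 6 14 16 7 5 12 17 3 10 13
j=5: v[5]=7 ≤ 13 → i=3, swap v[3],v[5] → 8 2 6 7 16 14 5 12 17 3 10 13
j=6: v[6]=5 ≤ 13 → i=4, swap v[4],v[6] → 8 2 6 7 5 14 16 12 17 3 10 13
j=7: v[7]=12 ≤ 13 → i=5, swap v[5],v[7] → 8 2 6 7 5 12 16 14 17 3 10 13
j=8: v[8]=17 > 13 → no swap
j=9: v[9]=3 ≤ 13 → i=6, swap v[6],v[9] → 8 2 6 7 5 12 3 14 17 16 10 13
j=10: v[10]=10 ≤ 13 → i=7, swap v[7],v[10] → 8 2 6 7 5 12 3 10 17 16 14 13
final swap v[8],v[11] → 8 2 6 7 5 12 3 10 13 16 14 17; return 8
p = 8; k-1 = 7 < 8 ⇒ left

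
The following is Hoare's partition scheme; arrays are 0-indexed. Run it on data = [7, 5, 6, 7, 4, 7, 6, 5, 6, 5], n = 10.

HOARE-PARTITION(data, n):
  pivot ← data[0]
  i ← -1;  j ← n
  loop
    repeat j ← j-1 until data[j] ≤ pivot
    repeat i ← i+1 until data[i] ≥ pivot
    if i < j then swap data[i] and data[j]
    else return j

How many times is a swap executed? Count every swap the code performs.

3

pivot = data[0] = 7; i = -1, j = 10
j→9 (data[9]=5≤7), i→0 (data[0]=7≥7); i<j, swap → [5, 5, 6, 7, 4, 7, 6, 5, 6, 7]
j→8 (data[8]=6≤7), i→3 (data[3]=7≥7); i<j, swap → [5, 5, 6, 6, 4, 7, 6, 5, 7, 7]
j→7 (data[7]=5≤7), i→5 (data[5]=7≥7); i<j, swap → [5, 5, 6, 6, 4, 5, 6, 7, 7, 7]
j→6, i→7; i≥j, return j=6. data = [5, 5, 6, 6, 4, 5, 6, 7, 7, 7]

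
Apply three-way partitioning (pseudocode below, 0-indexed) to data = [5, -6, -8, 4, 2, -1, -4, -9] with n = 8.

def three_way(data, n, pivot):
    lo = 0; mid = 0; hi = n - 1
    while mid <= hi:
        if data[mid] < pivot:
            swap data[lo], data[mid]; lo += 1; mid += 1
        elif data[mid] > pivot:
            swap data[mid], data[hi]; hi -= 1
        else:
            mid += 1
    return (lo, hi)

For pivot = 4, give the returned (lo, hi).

(6, 6)

lo=0 mid=0 hi=7
5>4: swap(0,7), hi=6 ⇒ [-9, -6, -8, 4, 2, -1, -4, 5]
-9<4: swap(0,0), lo=1 mid=1 ⇒ [-9, -6, -8, 4, 2, -1, -4, 5]
-6<4: swap(1,1), lo=2 mid=2 ⇒ [-9, -6, -8, 4, 2, -1, -4, 5]
-8<4: swap(2,2), lo=3 mid=3 ⇒ [-9, -6, -8, 4, 2, -1, -4, 5]
4=4: mid=4
2<4: swap(3,4), lo=4 mid=5 ⇒ [-9, -6, -8, 2, 4, -1, -4, 5]
-1<4: swap(4,5), lo=5 mid=6 ⇒ [-9, -6, -8, 2, -1, 4, -4, 5]
-4<4: swap(5,6), lo=6 mid=7 ⇒ [-9, -6, -8, 2, -1, -4, 4, 5]
done. lo=6 hi=6; data=[-9, -6, -8, 2, -1, -4, 4, 5]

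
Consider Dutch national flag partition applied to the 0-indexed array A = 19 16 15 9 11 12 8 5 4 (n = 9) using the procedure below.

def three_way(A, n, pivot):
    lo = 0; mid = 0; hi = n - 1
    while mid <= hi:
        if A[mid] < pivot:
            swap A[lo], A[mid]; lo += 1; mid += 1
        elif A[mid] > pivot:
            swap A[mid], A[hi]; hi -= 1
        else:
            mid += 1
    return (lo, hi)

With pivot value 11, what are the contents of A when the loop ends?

pivot = 11; lo=0, mid=0, hi=8
A[mid]=19>11: swap A[0],A[8]; hi=7 → 4 16 15 9 11 12 8 5 19
A[mid]=4<11: swap A[0],A[0]; lo=1,mid=1 → 4 16 15 9 11 12 8 5 19
A[mid]=16>11: swap A[1],A[7]; hi=6 → 4 5 15 9 11 12 8 16 19
A[mid]=5<11: swap A[1],A[1]; lo=2,mid=2 → 4 5 15 9 11 12 8 16 19
A[mid]=15>11: swap A[2],A[6]; hi=5 → 4 5 8 9 11 12 15 16 19
A[mid]=8<11: swap A[2],A[2]; lo=3,mid=3 → 4 5 8 9 11 12 15 16 19
A[mid]=9<11: swap A[3],A[3]; lo=4,mid=4 → 4 5 8 9 11 12 15 16 19
A[mid]=11=11: mid=5
A[mid]=12>11: swap A[5],A[5]; hi=4 → 4 5 8 9 11 12 15 16 19
end: lo=4, hi=4; A = 4 5 8 9 11 12 15 16 19

4 5 8 9 11 12 15 16 19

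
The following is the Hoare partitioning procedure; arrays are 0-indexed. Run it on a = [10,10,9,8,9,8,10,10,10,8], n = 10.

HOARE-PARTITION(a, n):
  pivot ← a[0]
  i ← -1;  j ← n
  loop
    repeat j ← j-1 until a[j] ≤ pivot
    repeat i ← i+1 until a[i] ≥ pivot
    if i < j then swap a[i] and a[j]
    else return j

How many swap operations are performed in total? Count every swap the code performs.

3

pivot = a[0] = 10; i = -1, j = 10
j→9 (a[9]=8≤10), i→0 (a[0]=10≥10); i<j, swap → [8,10,9,8,9,8,10,10,10,10]
j→8 (a[8]=10≤10), i→1 (a[1]=10≥10); i<j, swap → [8,10,9,8,9,8,10,10,10,10]
j→7 (a[7]=10≤10), i→6 (a[6]=10≥10); i<j, swap → [8,10,9,8,9,8,10,10,10,10]
j→6, i→7; i≥j, return j=6. a = [8,10,9,8,9,8,10,10,10,10]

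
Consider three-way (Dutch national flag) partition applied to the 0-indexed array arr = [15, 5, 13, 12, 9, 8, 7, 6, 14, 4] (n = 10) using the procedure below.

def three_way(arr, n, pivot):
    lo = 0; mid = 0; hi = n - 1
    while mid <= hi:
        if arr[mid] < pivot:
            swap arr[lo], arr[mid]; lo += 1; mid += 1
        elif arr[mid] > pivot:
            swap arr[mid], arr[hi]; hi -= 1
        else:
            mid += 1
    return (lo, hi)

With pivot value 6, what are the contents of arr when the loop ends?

lo=0 mid=0 hi=9
15>6: swap(0,9), hi=8 ⇒ [4, 5, 13, 12, 9, 8, 7, 6, 14, 15]
4<6: swap(0,0), lo=1 mid=1 ⇒ [4, 5, 13, 12, 9, 8, 7, 6, 14, 15]
5<6: swap(1,1), lo=2 mid=2 ⇒ [4, 5, 13, 12, 9, 8, 7, 6, 14, 15]
13>6: swap(2,8), hi=7 ⇒ [4, 5, 14, 12, 9, 8, 7, 6, 13, 15]
14>6: swap(2,7), hi=6 ⇒ [4, 5, 6, 12, 9, 8, 7, 14, 13, 15]
6=6: mid=3
12>6: swap(3,6), hi=5 ⇒ [4, 5, 6, 7, 9, 8, 12, 14, 13, 15]
7>6: swap(3,5), hi=4 ⇒ [4, 5, 6, 8, 9, 7, 12, 14, 13, 15]
8>6: swap(3,4), hi=3 ⇒ [4, 5, 6, 9, 8, 7, 12, 14, 13, 15]
9>6: swap(3,3), hi=2 ⇒ [4, 5, 6, 9, 8, 7, 12, 14, 13, 15]
done. lo=2 hi=2; arr=[4, 5, 6, 9, 8, 7, 12, 14, 13, 15]

[4, 5, 6, 9, 8, 7, 12, 14, 13, 15]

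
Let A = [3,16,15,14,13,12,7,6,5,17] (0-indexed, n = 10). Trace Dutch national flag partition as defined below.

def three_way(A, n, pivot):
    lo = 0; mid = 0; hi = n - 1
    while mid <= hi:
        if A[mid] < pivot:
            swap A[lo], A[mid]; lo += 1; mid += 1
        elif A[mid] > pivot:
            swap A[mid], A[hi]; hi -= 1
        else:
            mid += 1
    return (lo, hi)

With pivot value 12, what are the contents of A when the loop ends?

[3,5,6,7,12,13,14,15,17,16]

pivot = 12; lo=0, mid=0, hi=9
A[mid]=3<12: swap A[0],A[0]; lo=1,mid=1 → [3,16,15,14,13,12,7,6,5,17]
A[mid]=16>12: swap A[1],A[9]; hi=8 → [3,17,15,14,13,12,7,6,5,16]
A[mid]=17>12: swap A[1],A[8]; hi=7 → [3,5,15,14,13,12,7,6,17,16]
A[mid]=5<12: swap A[1],A[1]; lo=2,mid=2 → [3,5,15,14,13,12,7,6,17,16]
A[mid]=15>12: swap A[2],A[7]; hi=6 → [3,5,6,14,13,12,7,15,17,16]
A[mid]=6<12: swap A[2],A[2]; lo=3,mid=3 → [3,5,6,14,13,12,7,15,17,16]
A[mid]=14>12: swap A[3],A[6]; hi=5 → [3,5,6,7,13,12,14,15,17,16]
A[mid]=7<12: swap A[3],A[3]; lo=4,mid=4 → [3,5,6,7,13,12,14,15,17,16]
A[mid]=13>12: swap A[4],A[5]; hi=4 → [3,5,6,7,12,13,14,15,17,16]
A[mid]=12=12: mid=5
end: lo=4, hi=4; A = [3,5,6,7,12,13,14,15,17,16]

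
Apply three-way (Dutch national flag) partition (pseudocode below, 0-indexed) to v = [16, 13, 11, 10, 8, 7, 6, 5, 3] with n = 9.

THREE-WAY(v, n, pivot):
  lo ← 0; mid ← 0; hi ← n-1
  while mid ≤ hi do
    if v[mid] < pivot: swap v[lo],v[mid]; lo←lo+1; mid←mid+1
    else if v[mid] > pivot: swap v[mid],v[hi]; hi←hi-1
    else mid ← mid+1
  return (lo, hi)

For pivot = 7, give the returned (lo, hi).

lo=0 mid=0 hi=8
16>7: swap(0,8), hi=7 ⇒ [3, 13, 11, 10, 8, 7, 6, 5, 16]
3<7: swap(0,0), lo=1 mid=1 ⇒ [3, 13, 11, 10, 8, 7, 6, 5, 16]
13>7: swap(1,7), hi=6 ⇒ [3, 5, 11, 10, 8, 7, 6, 13, 16]
5<7: swap(1,1), lo=2 mid=2 ⇒ [3, 5, 11, 10, 8, 7, 6, 13, 16]
11>7: swap(2,6), hi=5 ⇒ [3, 5, 6, 10, 8, 7, 11, 13, 16]
6<7: swap(2,2), lo=3 mid=3 ⇒ [3, 5, 6, 10, 8, 7, 11, 13, 16]
10>7: swap(3,5), hi=4 ⇒ [3, 5, 6, 7, 8, 10, 11, 13, 16]
7=7: mid=4
8>7: swap(4,4), hi=3 ⇒ [3, 5, 6, 7, 8, 10, 11, 13, 16]
done. lo=3 hi=3; v=[3, 5, 6, 7, 8, 10, 11, 13, 16]

(3, 3)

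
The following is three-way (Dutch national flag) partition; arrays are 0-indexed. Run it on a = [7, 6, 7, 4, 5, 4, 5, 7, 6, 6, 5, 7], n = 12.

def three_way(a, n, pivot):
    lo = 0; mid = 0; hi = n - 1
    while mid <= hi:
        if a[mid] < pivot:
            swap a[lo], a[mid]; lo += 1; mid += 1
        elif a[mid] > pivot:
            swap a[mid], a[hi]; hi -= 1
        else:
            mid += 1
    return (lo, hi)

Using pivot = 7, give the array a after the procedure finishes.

[6, 4, 5, 4, 5, 6, 6, 5, 7, 7, 7, 7]

pivot = 7; lo=0, mid=0, hi=11
a[mid]=7=7: mid=1
a[mid]=6<7: swap a[0],a[1]; lo=1,mid=2 → [6, 7, 7, 4, 5, 4, 5, 7, 6, 6, 5, 7]
a[mid]=7=7: mid=3
a[mid]=4<7: swap a[1],a[3]; lo=2,mid=4 → [6, 4, 7, 7, 5, 4, 5, 7, 6, 6, 5, 7]
a[mid]=5<7: swap a[2],a[4]; lo=3,mid=5 → [6, 4, 5, 7, 7, 4, 5, 7, 6, 6, 5, 7]
a[mid]=4<7: swap a[3],a[5]; lo=4,mid=6 → [6, 4, 5, 4, 7, 7, 5, 7, 6, 6, 5, 7]
a[mid]=5<7: swap a[4],a[6]; lo=5,mid=7 → [6, 4, 5, 4, 5, 7, 7, 7, 6, 6, 5, 7]
a[mid]=7=7: mid=8
a[mid]=6<7: swap a[5],a[8]; lo=6,mid=9 → [6, 4, 5, 4, 5, 6, 7, 7, 7, 6, 5, 7]
a[mid]=6<7: swap a[6],a[9]; lo=7,mid=10 → [6, 4, 5, 4, 5, 6, 6, 7, 7, 7, 5, 7]
a[mid]=5<7: swap a[7],a[10]; lo=8,mid=11 → [6, 4, 5, 4, 5, 6, 6, 5, 7, 7, 7, 7]
a[mid]=7=7: mid=12
end: lo=8, hi=11; a = [6, 4, 5, 4, 5, 6, 6, 5, 7, 7, 7, 7]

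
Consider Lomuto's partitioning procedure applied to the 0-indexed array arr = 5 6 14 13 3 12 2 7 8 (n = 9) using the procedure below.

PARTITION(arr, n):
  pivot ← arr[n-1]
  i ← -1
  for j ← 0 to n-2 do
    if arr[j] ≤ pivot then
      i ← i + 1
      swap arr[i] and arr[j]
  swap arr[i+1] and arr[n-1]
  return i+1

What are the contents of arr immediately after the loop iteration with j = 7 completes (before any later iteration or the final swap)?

pivot = arr[8] = 8; i = -1
j=0: arr[0]=5 ≤ 8 → i=0, swap arr[0],arr[0] (no change) → 5 6 14 13 3 12 2 7 8
j=1: arr[1]=6 ≤ 8 → i=1, swap arr[1],arr[1] (no change) → 5 6 14 13 3 12 2 7 8
j=2: arr[2]=14 > 8 → no swap
j=3: arr[3]=13 > 8 → no swap
j=4: arr[4]=3 ≤ 8 → i=2, swap arr[2],arr[4] → 5 6 3 13 14 12 2 7 8
j=5: arr[5]=12 > 8 → no swap
j=6: arr[6]=2 ≤ 8 → i=3, swap arr[3],arr[6] → 5 6 3 2 14 12 13 7 8
j=7: arr[7]=7 ≤ 8 → i=4, swap arr[4],arr[7] → 5 6 3 2 7 12 13 14 8
(after j=7) arr = 5 6 3 2 7 12 13 14 8

5 6 3 2 7 12 13 14 8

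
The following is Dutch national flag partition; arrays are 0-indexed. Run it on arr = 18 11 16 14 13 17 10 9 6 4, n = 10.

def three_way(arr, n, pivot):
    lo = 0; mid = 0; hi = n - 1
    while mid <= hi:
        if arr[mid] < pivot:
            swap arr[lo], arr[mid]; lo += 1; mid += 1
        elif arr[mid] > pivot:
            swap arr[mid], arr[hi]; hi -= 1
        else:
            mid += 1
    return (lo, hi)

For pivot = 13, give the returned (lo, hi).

lo=0 mid=0 hi=9
18>13: swap(0,9), hi=8 ⇒ 4 11 16 14 13 17 10 9 6 18
4<13: swap(0,0), lo=1 mid=1 ⇒ 4 11 16 14 13 17 10 9 6 18
11<13: swap(1,1), lo=2 mid=2 ⇒ 4 11 16 14 13 17 10 9 6 18
16>13: swap(2,8), hi=7 ⇒ 4 11 6 14 13 17 10 9 16 18
6<13: swap(2,2), lo=3 mid=3 ⇒ 4 11 6 14 13 17 10 9 16 18
14>13: swap(3,7), hi=6 ⇒ 4 11 6 9 13 17 10 14 16 18
9<13: swap(3,3), lo=4 mid=4 ⇒ 4 11 6 9 13 17 10 14 16 18
13=13: mid=5
17>13: swap(5,6), hi=5 ⇒ 4 11 6 9 13 10 17 14 16 18
10<13: swap(4,5), lo=5 mid=6 ⇒ 4 11 6 9 10 13 17 14 16 18
done. lo=5 hi=5; arr=4 11 6 9 10 13 17 14 16 18

(5, 5)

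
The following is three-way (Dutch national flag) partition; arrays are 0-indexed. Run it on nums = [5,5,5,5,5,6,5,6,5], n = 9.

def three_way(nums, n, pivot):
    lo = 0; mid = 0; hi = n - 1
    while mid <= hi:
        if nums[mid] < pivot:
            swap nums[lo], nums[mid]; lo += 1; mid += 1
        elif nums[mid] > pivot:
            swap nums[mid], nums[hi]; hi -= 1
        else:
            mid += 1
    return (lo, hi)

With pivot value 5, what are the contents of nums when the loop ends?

lo=0 mid=0 hi=8
5=5: mid=1
5=5: mid=2
5=5: mid=3
5=5: mid=4
5=5: mid=5
6>5: swap(5,8), hi=7 ⇒ [5,5,5,5,5,5,5,6,6]
5=5: mid=6
5=5: mid=7
6>5: swap(7,7), hi=6 ⇒ [5,5,5,5,5,5,5,6,6]
done. lo=0 hi=6; nums=[5,5,5,5,5,5,5,6,6]

[5,5,5,5,5,5,5,6,6]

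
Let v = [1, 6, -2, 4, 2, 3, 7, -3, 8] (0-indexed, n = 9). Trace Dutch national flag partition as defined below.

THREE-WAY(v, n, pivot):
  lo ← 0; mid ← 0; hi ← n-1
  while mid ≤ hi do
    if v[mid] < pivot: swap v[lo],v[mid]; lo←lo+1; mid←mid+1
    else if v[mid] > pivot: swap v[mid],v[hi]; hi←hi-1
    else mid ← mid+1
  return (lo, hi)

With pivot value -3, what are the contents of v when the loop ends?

[-3, -2, 4, 2, 3, 7, 6, 8, 1]

lo=0 mid=0 hi=8
1>-3: swap(0,8), hi=7 ⇒ [8, 6, -2, 4, 2, 3, 7, -3, 1]
8>-3: swap(0,7), hi=6 ⇒ [-3, 6, -2, 4, 2, 3, 7, 8, 1]
-3=-3: mid=1
6>-3: swap(1,6), hi=5 ⇒ [-3, 7, -2, 4, 2, 3, 6, 8, 1]
7>-3: swap(1,5), hi=4 ⇒ [-3, 3, -2, 4, 2, 7, 6, 8, 1]
3>-3: swap(1,4), hi=3 ⇒ [-3, 2, -2, 4, 3, 7, 6, 8, 1]
2>-3: swap(1,3), hi=2 ⇒ [-3, 4, -2, 2, 3, 7, 6, 8, 1]
4>-3: swap(1,2), hi=1 ⇒ [-3, -2, 4, 2, 3, 7, 6, 8, 1]
-2>-3: swap(1,1), hi=0 ⇒ [-3, -2, 4, 2, 3, 7, 6, 8, 1]
done. lo=0 hi=0; v=[-3, -2, 4, 2, 3, 7, 6, 8, 1]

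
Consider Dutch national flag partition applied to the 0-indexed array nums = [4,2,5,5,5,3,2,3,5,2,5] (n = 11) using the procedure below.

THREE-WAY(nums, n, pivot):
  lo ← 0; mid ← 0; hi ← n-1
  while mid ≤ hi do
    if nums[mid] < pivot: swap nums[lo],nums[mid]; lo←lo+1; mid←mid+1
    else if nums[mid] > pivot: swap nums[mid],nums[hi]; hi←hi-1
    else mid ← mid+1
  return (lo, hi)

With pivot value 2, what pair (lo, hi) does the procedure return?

(0, 2)

lo=0 mid=0 hi=10
4>2: swap(0,10), hi=9 ⇒ [5,2,5,5,5,3,2,3,5,2,4]
5>2: swap(0,9), hi=8 ⇒ [2,2,5,5,5,3,2,3,5,5,4]
2=2: mid=1
2=2: mid=2
5>2: swap(2,8), hi=7 ⇒ [2,2,5,5,5,3,2,3,5,5,4]
5>2: swap(2,7), hi=6 ⇒ [2,2,3,5,5,3,2,5,5,5,4]
3>2: swap(2,6), hi=5 ⇒ [2,2,2,5,5,3,3,5,5,5,4]
2=2: mid=3
5>2: swap(3,5), hi=4 ⇒ [2,2,2,3,5,5,3,5,5,5,4]
3>2: swap(3,4), hi=3 ⇒ [2,2,2,5,3,5,3,5,5,5,4]
5>2: swap(3,3), hi=2 ⇒ [2,2,2,5,3,5,3,5,5,5,4]
done. lo=0 hi=2; nums=[2,2,2,5,3,5,3,5,5,5,4]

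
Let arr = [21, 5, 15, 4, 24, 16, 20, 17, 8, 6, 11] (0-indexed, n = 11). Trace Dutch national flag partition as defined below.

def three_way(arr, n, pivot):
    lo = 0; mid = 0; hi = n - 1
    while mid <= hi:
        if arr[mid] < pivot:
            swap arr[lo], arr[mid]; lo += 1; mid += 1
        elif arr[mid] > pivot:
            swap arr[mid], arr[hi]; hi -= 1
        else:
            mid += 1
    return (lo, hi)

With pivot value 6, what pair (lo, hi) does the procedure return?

(2, 2)

pivot = 6; lo=0, mid=0, hi=10
arr[mid]=21>6: swap arr[0],arr[10]; hi=9 → [11, 5, 15, 4, 24, 16, 20, 17, 8, 6, 21]
arr[mid]=11>6: swap arr[0],arr[9]; hi=8 → [6, 5, 15, 4, 24, 16, 20, 17, 8, 11, 21]
arr[mid]=6=6: mid=1
arr[mid]=5<6: swap arr[0],arr[1]; lo=1,mid=2 → [5, 6, 15, 4, 24, 16, 20, 17, 8, 11, 21]
arr[mid]=15>6: swap arr[2],arr[8]; hi=7 → [5, 6, 8, 4, 24, 16, 20, 17, 15, 11, 21]
arr[mid]=8>6: swap arr[2],arr[7]; hi=6 → [5, 6, 17, 4, 24, 16, 20, 8, 15, 11, 21]
arr[mid]=17>6: swap arr[2],arr[6]; hi=5 → [5, 6, 20, 4, 24, 16, 17, 8, 15, 11, 21]
arr[mid]=20>6: swap arr[2],arr[5]; hi=4 → [5, 6, 16, 4, 24, 20, 17, 8, 15, 11, 21]
arr[mid]=16>6: swap arr[2],arr[4]; hi=3 → [5, 6, 24, 4, 16, 20, 17, 8, 15, 11, 21]
arr[mid]=24>6: swap arr[2],arr[3]; hi=2 → [5, 6, 4, 24, 16, 20, 17, 8, 15, 11, 21]
arr[mid]=4<6: swap arr[1],arr[2]; lo=2,mid=3 → [5, 4, 6, 24, 16, 20, 17, 8, 15, 11, 21]
end: lo=2, hi=2; arr = [5, 4, 6, 24, 16, 20, 17, 8, 15, 11, 21]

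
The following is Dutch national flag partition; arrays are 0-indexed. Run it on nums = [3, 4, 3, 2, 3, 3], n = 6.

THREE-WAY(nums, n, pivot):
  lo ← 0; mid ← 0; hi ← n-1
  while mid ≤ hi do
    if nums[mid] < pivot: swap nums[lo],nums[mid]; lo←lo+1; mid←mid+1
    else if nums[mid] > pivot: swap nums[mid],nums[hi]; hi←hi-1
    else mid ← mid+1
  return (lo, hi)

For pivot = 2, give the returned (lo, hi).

(0, 0)

pivot = 2; lo=0, mid=0, hi=5
nums[mid]=3>2: swap nums[0],nums[5]; hi=4 → [3, 4, 3, 2, 3, 3]
nums[mid]=3>2: swap nums[0],nums[4]; hi=3 → [3, 4, 3, 2, 3, 3]
nums[mid]=3>2: swap nums[0],nums[3]; hi=2 → [2, 4, 3, 3, 3, 3]
nums[mid]=2=2: mid=1
nums[mid]=4>2: swap nums[1],nums[2]; hi=1 → [2, 3, 4, 3, 3, 3]
nums[mid]=3>2: swap nums[1],nums[1]; hi=0 → [2, 3, 4, 3, 3, 3]
end: lo=0, hi=0; nums = [2, 3, 4, 3, 3, 3]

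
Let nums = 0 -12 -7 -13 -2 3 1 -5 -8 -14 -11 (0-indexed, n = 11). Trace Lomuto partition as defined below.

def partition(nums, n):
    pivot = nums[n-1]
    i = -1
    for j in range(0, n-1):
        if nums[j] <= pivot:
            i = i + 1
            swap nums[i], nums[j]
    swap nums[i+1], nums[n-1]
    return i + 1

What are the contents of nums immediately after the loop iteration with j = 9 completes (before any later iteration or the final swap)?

-12 -13 -14 0 -2 3 1 -5 -8 -7 -11

pivot = nums[10] = -11; i = -1
j=0: nums[0]=0 > -11 → no swap
j=1: nums[1]=-12 ≤ -11 → i=0, swap nums[0],nums[1] → -12 0 -7 -13 -2 3 1 -5 -8 -14 -11
j=2: nums[2]=-7 > -11 → no swap
j=3: nums[3]=-13 ≤ -11 → i=1, swap nums[1],nums[3] → -12 -13 -7 0 -2 3 1 -5 -8 -14 -11
j=4: nums[4]=-2 > -11 → no swap
j=5: nums[5]=3 > -11 → no swap
j=6: nums[6]=1 > -11 → no swap
j=7: nums[7]=-5 > -11 → no swap
j=8: nums[8]=-8 > -11 → no swap
j=9: nums[9]=-14 ≤ -11 → i=2, swap nums[2],nums[9] → -12 -13 -14 0 -2 3 1 -5 -8 -7 -11
(after j=9) nums = -12 -13 -14 0 -2 3 1 -5 -8 -7 -11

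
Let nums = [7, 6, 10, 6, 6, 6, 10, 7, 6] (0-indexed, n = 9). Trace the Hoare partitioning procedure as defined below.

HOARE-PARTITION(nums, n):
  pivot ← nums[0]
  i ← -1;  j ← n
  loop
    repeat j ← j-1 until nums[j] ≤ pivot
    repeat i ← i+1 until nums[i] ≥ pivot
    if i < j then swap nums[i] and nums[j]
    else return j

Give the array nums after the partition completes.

[6, 6, 7, 6, 6, 6, 10, 10, 7]

pivot = nums[0] = 7; i = -1, j = 9
j→8 (nums[8]=6≤7), i→0 (nums[0]=7≥7); i<j, swap → [6, 6, 10, 6, 6, 6, 10, 7, 7]
j→7 (nums[7]=7≤7), i→2 (nums[2]=10≥7); i<j, swap → [6, 6, 7, 6, 6, 6, 10, 10, 7]
j→5, i→6; i≥j, return j=5. nums = [6, 6, 7, 6, 6, 6, 10, 10, 7]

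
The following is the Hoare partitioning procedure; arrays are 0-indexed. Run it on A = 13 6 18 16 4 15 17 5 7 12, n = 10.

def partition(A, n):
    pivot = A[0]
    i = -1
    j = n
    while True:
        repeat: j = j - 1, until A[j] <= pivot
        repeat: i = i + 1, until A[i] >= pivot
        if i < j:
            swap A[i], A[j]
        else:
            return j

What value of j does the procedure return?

pivot=13
j stops at 9 (12), i stops at 0 (13); swap ⇒ 12 6 18 16 4 15 17 5 7 13
j stops at 8 (7), i stops at 2 (18); swap ⇒ 12 6 7 16 4 15 17 5 18 13
j stops at 7 (5), i stops at 3 (16); swap ⇒ 12 6 7 5 4 15 17 16 18 13
j stops at 4, i stops at 5; i≥j ⇒ return 4. A=12 6 7 5 4 15 17 16 18 13

4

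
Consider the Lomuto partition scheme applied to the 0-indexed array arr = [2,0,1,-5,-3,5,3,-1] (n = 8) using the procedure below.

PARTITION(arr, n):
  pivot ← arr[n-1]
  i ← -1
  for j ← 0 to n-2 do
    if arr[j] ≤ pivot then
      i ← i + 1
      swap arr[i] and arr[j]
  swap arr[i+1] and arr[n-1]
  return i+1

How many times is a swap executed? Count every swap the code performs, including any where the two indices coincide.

3

pivot = arr[7] = -1; i = -1
j=0: arr[0]=2 > -1 → no swap
j=1: arr[1]=0 > -1 → no swap
j=2: arr[2]=1 > -1 → no swap
j=3: arr[3]=-5 ≤ -1 → i=0, swap arr[0],arr[3] → [-5,0,1,2,-3,5,3,-1]
j=4: arr[4]=-3 ≤ -1 → i=1, swap arr[1],arr[4] → [-5,-3,1,2,0,5,3,-1]
j=5: arr[5]=5 > -1 → no swap
j=6: arr[6]=3 > -1 → no swap
final swap arr[2],arr[7] → [-5,-3,-1,2,0,5,3,1]; return 2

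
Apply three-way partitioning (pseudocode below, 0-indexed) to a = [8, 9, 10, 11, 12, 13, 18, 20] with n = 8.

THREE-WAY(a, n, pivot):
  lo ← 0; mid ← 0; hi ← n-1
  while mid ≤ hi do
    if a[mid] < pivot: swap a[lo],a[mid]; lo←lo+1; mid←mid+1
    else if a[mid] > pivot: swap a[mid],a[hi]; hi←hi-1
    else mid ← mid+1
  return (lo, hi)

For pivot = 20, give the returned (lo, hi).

(7, 7)

pivot = 20; lo=0, mid=0, hi=7
a[mid]=8<20: swap a[0],a[0]; lo=1,mid=1 → [8, 9, 10, 11, 12, 13, 18, 20]
a[mid]=9<20: swap a[1],a[1]; lo=2,mid=2 → [8, 9, 10, 11, 12, 13, 18, 20]
a[mid]=10<20: swap a[2],a[2]; lo=3,mid=3 → [8, 9, 10, 11, 12, 13, 18, 20]
a[mid]=11<20: swap a[3],a[3]; lo=4,mid=4 → [8, 9, 10, 11, 12, 13, 18, 20]
a[mid]=12<20: swap a[4],a[4]; lo=5,mid=5 → [8, 9, 10, 11, 12, 13, 18, 20]
a[mid]=13<20: swap a[5],a[5]; lo=6,mid=6 → [8, 9, 10, 11, 12, 13, 18, 20]
a[mid]=18<20: swap a[6],a[6]; lo=7,mid=7 → [8, 9, 10, 11, 12, 13, 18, 20]
a[mid]=20=20: mid=8
end: lo=7, hi=7; a = [8, 9, 10, 11, 12, 13, 18, 20]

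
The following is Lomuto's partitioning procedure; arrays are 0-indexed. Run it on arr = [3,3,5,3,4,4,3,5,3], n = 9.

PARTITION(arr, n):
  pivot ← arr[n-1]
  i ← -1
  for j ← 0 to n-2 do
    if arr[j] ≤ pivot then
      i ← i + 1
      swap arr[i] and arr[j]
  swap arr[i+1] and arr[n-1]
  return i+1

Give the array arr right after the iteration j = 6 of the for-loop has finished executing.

[3,3,3,3,4,4,5,5,3]

pivot = arr[8] = 3; i = -1
j=0: arr[0]=3 ≤ 3 → i=0, swap arr[0],arr[0] (no change) → [3,3,5,3,4,4,3,5,3]
j=1: arr[1]=3 ≤ 3 → i=1, swap arr[1],arr[1] (no change) → [3,3,5,3,4,4,3,5,3]
j=2: arr[2]=5 > 3 → no swap
j=3: arr[3]=3 ≤ 3 → i=2, swap arr[2],arr[3] → [3,3,3,5,4,4,3,5,3]
j=4: arr[4]=4 > 3 → no swap
j=5: arr[5]=4 > 3 → no swap
j=6: arr[6]=3 ≤ 3 → i=3, swap arr[3],arr[6] → [3,3,3,3,4,4,5,5,3]
(after j=6) arr = [3,3,3,3,4,4,5,5,3]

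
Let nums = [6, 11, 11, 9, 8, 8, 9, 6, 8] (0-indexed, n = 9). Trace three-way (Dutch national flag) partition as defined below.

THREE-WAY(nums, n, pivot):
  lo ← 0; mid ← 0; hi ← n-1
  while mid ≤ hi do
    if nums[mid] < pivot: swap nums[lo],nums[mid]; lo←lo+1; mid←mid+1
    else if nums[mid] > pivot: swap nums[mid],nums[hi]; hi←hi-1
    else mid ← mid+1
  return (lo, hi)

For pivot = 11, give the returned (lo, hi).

pivot = 11; lo=0, mid=0, hi=8
nums[mid]=6<11: swap nums[0],nums[0]; lo=1,mid=1 → [6, 11, 11, 9, 8, 8, 9, 6, 8]
nums[mid]=11=11: mid=2
nums[mid]=11=11: mid=3
nums[mid]=9<11: swap nums[1],nums[3]; lo=2,mid=4 → [6, 9, 11, 11, 8, 8, 9, 6, 8]
nums[mid]=8<11: swap nums[2],nums[4]; lo=3,mid=5 → [6, 9, 8, 11, 11, 8, 9, 6, 8]
nums[mid]=8<11: swap nums[3],nums[5]; lo=4,mid=6 → [6, 9, 8, 8, 11, 11, 9, 6, 8]
nums[mid]=9<11: swap nums[4],nums[6]; lo=5,mid=7 → [6, 9, 8, 8, 9, 11, 11, 6, 8]
nums[mid]=6<11: swap nums[5],nums[7]; lo=6,mid=8 → [6, 9, 8, 8, 9, 6, 11, 11, 8]
nums[mid]=8<11: swap nums[6],nums[8]; lo=7,mid=9 → [6, 9, 8, 8, 9, 6, 8, 11, 11]
end: lo=7, hi=8; nums = [6, 9, 8, 8, 9, 6, 8, 11, 11]

(7, 8)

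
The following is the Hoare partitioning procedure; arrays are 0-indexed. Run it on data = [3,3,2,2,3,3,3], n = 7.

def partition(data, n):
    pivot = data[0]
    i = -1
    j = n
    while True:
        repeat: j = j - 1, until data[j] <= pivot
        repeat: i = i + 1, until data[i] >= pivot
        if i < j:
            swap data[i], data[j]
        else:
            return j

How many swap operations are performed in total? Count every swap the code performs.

pivot = data[0] = 3; i = -1, j = 7
j→6 (data[6]=3≤3), i→0 (data[0]=3≥3); i<j, swap → [3,3,2,2,3,3,3]
j→5 (data[5]=3≤3), i→1 (data[1]=3≥3); i<j, swap → [3,3,2,2,3,3,3]
j→4, i→4; i≥j, return j=4. data = [3,3,2,2,3,3,3]

2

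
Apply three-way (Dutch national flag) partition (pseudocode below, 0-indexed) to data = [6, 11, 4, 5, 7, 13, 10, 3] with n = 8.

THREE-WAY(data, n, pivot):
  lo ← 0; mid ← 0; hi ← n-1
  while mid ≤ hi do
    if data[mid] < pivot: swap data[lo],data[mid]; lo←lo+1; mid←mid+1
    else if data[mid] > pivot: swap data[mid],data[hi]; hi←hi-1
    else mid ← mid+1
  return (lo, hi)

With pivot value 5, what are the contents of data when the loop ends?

[3, 4, 5, 7, 13, 10, 11, 6]

lo=0 mid=0 hi=7
6>5: swap(0,7), hi=6 ⇒ [3, 11, 4, 5, 7, 13, 10, 6]
3<5: swap(0,0), lo=1 mid=1 ⇒ [3, 11, 4, 5, 7, 13, 10, 6]
11>5: swap(1,6), hi=5 ⇒ [3, 10, 4, 5, 7, 13, 11, 6]
10>5: swap(1,5), hi=4 ⇒ [3, 13, 4, 5, 7, 10, 11, 6]
13>5: swap(1,4), hi=3 ⇒ [3, 7, 4, 5, 13, 10, 11, 6]
7>5: swap(1,3), hi=2 ⇒ [3, 5, 4, 7, 13, 10, 11, 6]
5=5: mid=2
4<5: swap(1,2), lo=2 mid=3 ⇒ [3, 4, 5, 7, 13, 10, 11, 6]
done. lo=2 hi=2; data=[3, 4, 5, 7, 13, 10, 11, 6]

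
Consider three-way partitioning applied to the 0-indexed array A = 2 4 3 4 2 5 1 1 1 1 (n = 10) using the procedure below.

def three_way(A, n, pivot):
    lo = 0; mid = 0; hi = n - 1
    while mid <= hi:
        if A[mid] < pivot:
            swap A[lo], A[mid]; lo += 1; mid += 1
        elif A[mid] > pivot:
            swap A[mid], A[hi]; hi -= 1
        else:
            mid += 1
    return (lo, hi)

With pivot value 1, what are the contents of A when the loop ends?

1 1 1 1 5 2 4 3 4 2

lo=0 mid=0 hi=9
2>1: swap(0,9), hi=8 ⇒ 1 4 3 4 2 5 1 1 1 2
1=1: mid=1
4>1: swap(1,8), hi=7 ⇒ 1 1 3 4 2 5 1 1 4 2
1=1: mid=2
3>1: swap(2,7), hi=6 ⇒ 1 1 1 4 2 5 1 3 4 2
1=1: mid=3
4>1: swap(3,6), hi=5 ⇒ 1 1 1 1 2 5 4 3 4 2
1=1: mid=4
2>1: swap(4,5), hi=4 ⇒ 1 1 1 1 5 2 4 3 4 2
5>1: swap(4,4), hi=3 ⇒ 1 1 1 1 5 2 4 3 4 2
done. lo=0 hi=3; A=1 1 1 1 5 2 4 3 4 2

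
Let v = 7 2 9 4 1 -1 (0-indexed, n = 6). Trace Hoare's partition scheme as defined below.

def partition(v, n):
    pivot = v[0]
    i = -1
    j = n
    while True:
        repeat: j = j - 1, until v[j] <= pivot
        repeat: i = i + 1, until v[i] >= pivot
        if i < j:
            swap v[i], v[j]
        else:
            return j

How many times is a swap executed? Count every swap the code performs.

pivot = v[0] = 7; i = -1, j = 6
j→5 (v[5]=-1≤7), i→0 (v[0]=7≥7); i<j, swap → -1 2 9 4 1 7
j→4 (v[4]=1≤7), i→2 (v[2]=9≥7); i<j, swap → -1 2 1 4 9 7
j→3, i→4; i≥j, return j=3. v = -1 2 1 4 9 7

2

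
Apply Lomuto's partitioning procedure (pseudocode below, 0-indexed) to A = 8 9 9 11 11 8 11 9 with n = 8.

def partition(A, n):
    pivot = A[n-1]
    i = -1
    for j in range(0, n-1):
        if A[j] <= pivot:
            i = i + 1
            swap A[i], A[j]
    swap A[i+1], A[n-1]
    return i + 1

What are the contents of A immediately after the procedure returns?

8 9 9 8 9 11 11 11

pivot=9, i=-1
j=0: 8≤9, i=0, swap(0,0) ⇒ 8 9 9 11 11 8 11 9
j=1: 9≤9, i=1, swap(1,1) ⇒ 8 9 9 11 11 8 11 9
j=2: 9≤9, i=2, swap(2,2) ⇒ 8 9 9 11 11 8 11 9
j=3: 11>9, skip
j=4: 11>9, skip
j=5: 8≤9, i=3, swap(3,5) ⇒ 8 9 9 8 11 11 11 9
j=6: 11>9, skip
swap(4,7) ⇒ 8 9 9 8 9 11 11 11; return 4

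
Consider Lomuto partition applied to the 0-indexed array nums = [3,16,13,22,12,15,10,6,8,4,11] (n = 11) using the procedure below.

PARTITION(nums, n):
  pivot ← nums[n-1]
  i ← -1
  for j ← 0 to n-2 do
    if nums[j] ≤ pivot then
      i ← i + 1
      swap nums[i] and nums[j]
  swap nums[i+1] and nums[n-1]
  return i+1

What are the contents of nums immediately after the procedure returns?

[3,10,6,8,4,11,16,13,22,12,15]

pivot = nums[10] = 11; i = -1
j=0: nums[0]=3 ≤ 11 → i=0, swap nums[0],nums[0] (no change) → [3,16,13,22,12,15,10,6,8,4,11]
j=1: nums[1]=16 > 11 → no swap
j=2: nums[2]=13 > 11 → no swap
j=3: nums[3]=22 > 11 → no swap
j=4: nums[4]=12 > 11 → no swap
j=5: nums[5]=15 > 11 → no swap
j=6: nums[6]=10 ≤ 11 → i=1, swap nums[1],nums[6] → [3,10,13,22,12,15,16,6,8,4,11]
j=7: nums[7]=6 ≤ 11 → i=2, swap nums[2],nums[7] → [3,10,6,22,12,15,16,13,8,4,11]
j=8: nums[8]=8 ≤ 11 → i=3, swap nums[3],nums[8] → [3,10,6,8,12,15,16,13,22,4,11]
j=9: nums[9]=4 ≤ 11 → i=4, swap nums[4],nums[9] → [3,10,6,8,4,15,16,13,22,12,11]
final swap nums[5],nums[10] → [3,10,6,8,4,11,16,13,22,12,15]; return 5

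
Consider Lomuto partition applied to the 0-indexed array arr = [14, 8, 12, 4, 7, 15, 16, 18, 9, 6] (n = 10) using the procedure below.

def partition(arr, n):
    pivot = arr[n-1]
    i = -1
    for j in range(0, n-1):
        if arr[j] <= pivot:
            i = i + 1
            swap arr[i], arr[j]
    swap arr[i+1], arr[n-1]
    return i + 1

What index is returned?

1

pivot = arr[9] = 6; i = -1
j=0: arr[0]=14 > 6 → no swap
j=1: arr[1]=8 > 6 → no swap
j=2: arr[2]=12 > 6 → no swap
j=3: arr[3]=4 ≤ 6 → i=0, swap arr[0],arr[3] → [4, 8, 12, 14, 7, 15, 16, 18, 9, 6]
j=4: arr[4]=7 > 6 → no swap
j=5: arr[5]=15 > 6 → no swap
j=6: arr[6]=16 > 6 → no swap
j=7: arr[7]=18 > 6 → no swap
j=8: arr[8]=9 > 6 → no swap
final swap arr[1],arr[9] → [4, 6, 12, 14, 7, 15, 16, 18, 9, 8]; return 1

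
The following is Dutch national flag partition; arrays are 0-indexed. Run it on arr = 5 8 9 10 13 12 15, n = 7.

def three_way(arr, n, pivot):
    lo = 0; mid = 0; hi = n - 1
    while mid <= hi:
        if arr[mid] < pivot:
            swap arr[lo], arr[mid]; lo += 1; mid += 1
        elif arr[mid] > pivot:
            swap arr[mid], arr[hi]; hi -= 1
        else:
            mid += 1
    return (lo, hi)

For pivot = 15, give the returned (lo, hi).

pivot = 15; lo=0, mid=0, hi=6
arr[mid]=5<15: swap arr[0],arr[0]; lo=1,mid=1 → 5 8 9 10 13 12 15
arr[mid]=8<15: swap arr[1],arr[1]; lo=2,mid=2 → 5 8 9 10 13 12 15
arr[mid]=9<15: swap arr[2],arr[2]; lo=3,mid=3 → 5 8 9 10 13 12 15
arr[mid]=10<15: swap arr[3],arr[3]; lo=4,mid=4 → 5 8 9 10 13 12 15
arr[mid]=13<15: swap arr[4],arr[4]; lo=5,mid=5 → 5 8 9 10 13 12 15
arr[mid]=12<15: swap arr[5],arr[5]; lo=6,mid=6 → 5 8 9 10 13 12 15
arr[mid]=15=15: mid=7
end: lo=6, hi=6; arr = 5 8 9 10 13 12 15

(6, 6)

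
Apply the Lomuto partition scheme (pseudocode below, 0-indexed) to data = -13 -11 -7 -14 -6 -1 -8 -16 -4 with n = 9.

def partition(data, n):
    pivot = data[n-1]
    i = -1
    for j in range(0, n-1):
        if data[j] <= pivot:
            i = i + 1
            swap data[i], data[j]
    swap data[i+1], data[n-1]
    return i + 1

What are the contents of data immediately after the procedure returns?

pivot = data[8] = -4; i = -1
j=0: data[0]=-13 ≤ -4 → i=0, swap data[0],data[0] (no change) → -13 -11 -7 -14 -6 -1 -8 -16 -4
j=1: data[1]=-11 ≤ -4 → i=1, swap data[1],data[1] (no change) → -13 -11 -7 -14 -6 -1 -8 -16 -4
j=2: data[2]=-7 ≤ -4 → i=2, swap data[2],data[2] (no change) → -13 -11 -7 -14 -6 -1 -8 -16 -4
j=3: data[3]=-14 ≤ -4 → i=3, swap data[3],data[3] (no change) → -13 -11 -7 -14 -6 -1 -8 -16 -4
j=4: data[4]=-6 ≤ -4 → i=4, swap data[4],data[4] (no change) → -13 -11 -7 -14 -6 -1 -8 -16 -4
j=5: data[5]=-1 > -4 → no swap
j=6: data[6]=-8 ≤ -4 → i=5, swap data[5],data[6] → -13 -11 -7 -14 -6 -8 -1 -16 -4
j=7: data[7]=-16 ≤ -4 → i=6, swap data[6],data[7] → -13 -11 -7 -14 -6 -8 -16 -1 -4
final swap data[7],data[8] → -13 -11 -7 -14 -6 -8 -16 -4 -1; return 7

-13 -11 -7 -14 -6 -8 -16 -4 -1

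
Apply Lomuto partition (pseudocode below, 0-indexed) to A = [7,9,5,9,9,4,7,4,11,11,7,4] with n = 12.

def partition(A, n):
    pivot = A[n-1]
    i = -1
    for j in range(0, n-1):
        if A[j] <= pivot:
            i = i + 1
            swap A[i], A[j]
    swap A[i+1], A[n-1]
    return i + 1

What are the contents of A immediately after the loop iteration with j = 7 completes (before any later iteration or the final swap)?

[4,4,5,9,9,7,7,9,11,11,7,4]

pivot = A[11] = 4; i = -1
j=0: A[0]=7 > 4 → no swap
j=1: A[1]=9 > 4 → no swap
j=2: A[2]=5 > 4 → no swap
j=3: A[3]=9 > 4 → no swap
j=4: A[4]=9 > 4 → no swap
j=5: A[5]=4 ≤ 4 → i=0, swap A[0],A[5] → [4,9,5,9,9,7,7,4,11,11,7,4]
j=6: A[6]=7 > 4 → no swap
j=7: A[7]=4 ≤ 4 → i=1, swap A[1],A[7] → [4,4,5,9,9,7,7,9,11,11,7,4]
(after j=7) A = [4,4,5,9,9,7,7,9,11,11,7,4]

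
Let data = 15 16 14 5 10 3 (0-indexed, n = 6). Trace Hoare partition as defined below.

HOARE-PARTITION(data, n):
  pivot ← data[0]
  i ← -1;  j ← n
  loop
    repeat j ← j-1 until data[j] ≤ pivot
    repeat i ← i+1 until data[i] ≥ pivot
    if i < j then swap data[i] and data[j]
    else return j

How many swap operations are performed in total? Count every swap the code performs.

pivot = data[0] = 15; i = -1, j = 6
j→5 (data[5]=3≤15), i→0 (data[0]=15≥15); i<j, swap → 3 16 14 5 10 15
j→4 (data[4]=10≤15), i→1 (data[1]=16≥15); i<j, swap → 3 10 14 5 16 15
j→3, i→4; i≥j, return j=3. data = 3 10 14 5 16 15

2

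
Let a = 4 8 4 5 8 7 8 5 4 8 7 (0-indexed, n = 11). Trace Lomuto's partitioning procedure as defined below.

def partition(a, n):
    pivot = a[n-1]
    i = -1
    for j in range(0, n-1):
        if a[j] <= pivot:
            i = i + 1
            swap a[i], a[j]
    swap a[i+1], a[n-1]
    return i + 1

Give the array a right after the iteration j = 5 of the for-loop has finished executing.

pivot = a[10] = 7; i = -1
j=0: a[0]=4 ≤ 7 → i=0, swap a[0],a[0] (no change) → 4 8 4 5 8 7 8 5 4 8 7
j=1: a[1]=8 > 7 → no swap
j=2: a[2]=4 ≤ 7 → i=1, swap a[1],a[2] → 4 4 8 5 8 7 8 5 4 8 7
j=3: a[3]=5 ≤ 7 → i=2, swap a[2],a[3] → 4 4 5 8 8 7 8 5 4 8 7
j=4: a[4]=8 > 7 → no swap
j=5: a[5]=7 ≤ 7 → i=3, swap a[3],a[5] → 4 4 5 7 8 8 8 5 4 8 7
(after j=5) a = 4 4 5 7 8 8 8 5 4 8 7

4 4 5 7 8 8 8 5 4 8 7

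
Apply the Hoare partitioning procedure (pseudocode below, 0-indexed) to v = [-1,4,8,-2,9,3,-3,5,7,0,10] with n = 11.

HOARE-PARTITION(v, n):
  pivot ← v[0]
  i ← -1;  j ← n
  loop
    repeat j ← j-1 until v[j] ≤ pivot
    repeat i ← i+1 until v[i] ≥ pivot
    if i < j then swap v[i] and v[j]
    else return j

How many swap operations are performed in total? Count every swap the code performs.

pivot = v[0] = -1; i = -1, j = 11
j→6 (v[6]=-3≤-1), i→0 (v[0]=-1≥-1); i<j, swap → [-3,4,8,-2,9,3,-1,5,7,0,10]
j→3 (v[3]=-2≤-1), i→1 (v[1]=4≥-1); i<j, swap → [-3,-2,8,4,9,3,-1,5,7,0,10]
j→1, i→2; i≥j, return j=1. v = [-3,-2,8,4,9,3,-1,5,7,0,10]

2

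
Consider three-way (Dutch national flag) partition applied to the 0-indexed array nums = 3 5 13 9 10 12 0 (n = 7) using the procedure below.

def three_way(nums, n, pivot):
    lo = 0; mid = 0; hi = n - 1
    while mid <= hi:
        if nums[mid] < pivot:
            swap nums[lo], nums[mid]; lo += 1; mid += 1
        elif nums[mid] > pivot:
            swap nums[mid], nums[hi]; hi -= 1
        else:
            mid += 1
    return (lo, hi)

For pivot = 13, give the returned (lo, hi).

(6, 6)

pivot = 13; lo=0, mid=0, hi=6
nums[mid]=3<13: swap nums[0],nums[0]; lo=1,mid=1 → 3 5 13 9 10 12 0
nums[mid]=5<13: swap nums[1],nums[1]; lo=2,mid=2 → 3 5 13 9 10 12 0
nums[mid]=13=13: mid=3
nums[mid]=9<13: swap nums[2],nums[3]; lo=3,mid=4 → 3 5 9 13 10 12 0
nums[mid]=10<13: swap nums[3],nums[4]; lo=4,mid=5 → 3 5 9 10 13 12 0
nums[mid]=12<13: swap nums[4],nums[5]; lo=5,mid=6 → 3 5 9 10 12 13 0
nums[mid]=0<13: swap nums[5],nums[6]; lo=6,mid=7 → 3 5 9 10 12 0 13
end: lo=6, hi=6; nums = 3 5 9 10 12 0 13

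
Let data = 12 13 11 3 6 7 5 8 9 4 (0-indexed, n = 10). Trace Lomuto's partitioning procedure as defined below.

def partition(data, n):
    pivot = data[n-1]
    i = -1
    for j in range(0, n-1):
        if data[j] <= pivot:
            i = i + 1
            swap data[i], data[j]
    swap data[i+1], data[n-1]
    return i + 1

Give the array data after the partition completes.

3 4 11 12 6 7 5 8 9 13

pivot = data[9] = 4; i = -1
j=0: data[0]=12 > 4 → no swap
j=1: data[1]=13 > 4 → no swap
j=2: data[2]=11 > 4 → no swap
j=3: data[3]=3 ≤ 4 → i=0, swap data[0],data[3] → 3 13 11 12 6 7 5 8 9 4
j=4: data[4]=6 > 4 → no swap
j=5: data[5]=7 > 4 → no swap
j=6: data[6]=5 > 4 → no swap
j=7: data[7]=8 > 4 → no swap
j=8: data[8]=9 > 4 → no swap
final swap data[1],data[9] → 3 4 11 12 6 7 5 8 9 13; return 1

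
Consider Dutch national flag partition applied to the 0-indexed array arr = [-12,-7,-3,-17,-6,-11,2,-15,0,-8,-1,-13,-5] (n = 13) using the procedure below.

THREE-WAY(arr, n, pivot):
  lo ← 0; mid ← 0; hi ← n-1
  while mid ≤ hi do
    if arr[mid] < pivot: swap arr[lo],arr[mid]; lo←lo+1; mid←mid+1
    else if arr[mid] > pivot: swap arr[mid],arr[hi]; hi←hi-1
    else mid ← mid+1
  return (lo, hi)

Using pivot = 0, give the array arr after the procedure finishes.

[-12,-7,-3,-17,-6,-11,-5,-15,-8,-1,-13,0,2]

pivot = 0; lo=0, mid=0, hi=12
arr[mid]=-12<0: swap arr[0],arr[0]; lo=1,mid=1 → [-12,-7,-3,-17,-6,-11,2,-15,0,-8,-1,-13,-5]
arr[mid]=-7<0: swap arr[1],arr[1]; lo=2,mid=2 → [-12,-7,-3,-17,-6,-11,2,-15,0,-8,-1,-13,-5]
arr[mid]=-3<0: swap arr[2],arr[2]; lo=3,mid=3 → [-12,-7,-3,-17,-6,-11,2,-15,0,-8,-1,-13,-5]
arr[mid]=-17<0: swap arr[3],arr[3]; lo=4,mid=4 → [-12,-7,-3,-17,-6,-11,2,-15,0,-8,-1,-13,-5]
arr[mid]=-6<0: swap arr[4],arr[4]; lo=5,mid=5 → [-12,-7,-3,-17,-6,-11,2,-15,0,-8,-1,-13,-5]
arr[mid]=-11<0: swap arr[5],arr[5]; lo=6,mid=6 → [-12,-7,-3,-17,-6,-11,2,-15,0,-8,-1,-13,-5]
arr[mid]=2>0: swap arr[6],arr[12]; hi=11 → [-12,-7,-3,-17,-6,-11,-5,-15,0,-8,-1,-13,2]
arr[mid]=-5<0: swap arr[6],arr[6]; lo=7,mid=7 → [-12,-7,-3,-17,-6,-11,-5,-15,0,-8,-1,-13,2]
arr[mid]=-15<0: swap arr[7],arr[7]; lo=8,mid=8 → [-12,-7,-3,-17,-6,-11,-5,-15,0,-8,-1,-13,2]
arr[mid]=0=0: mid=9
arr[mid]=-8<0: swap arr[8],arr[9]; lo=9,mid=10 → [-12,-7,-3,-17,-6,-11,-5,-15,-8,0,-1,-13,2]
arr[mid]=-1<0: swap arr[9],arr[10]; lo=10,mid=11 → [-12,-7,-3,-17,-6,-11,-5,-15,-8,-1,0,-13,2]
arr[mid]=-13<0: swap arr[10],arr[11]; lo=11,mid=12 → [-12,-7,-3,-17,-6,-11,-5,-15,-8,-1,-13,0,2]
end: lo=11, hi=11; arr = [-12,-7,-3,-17,-6,-11,-5,-15,-8,-1,-13,0,2]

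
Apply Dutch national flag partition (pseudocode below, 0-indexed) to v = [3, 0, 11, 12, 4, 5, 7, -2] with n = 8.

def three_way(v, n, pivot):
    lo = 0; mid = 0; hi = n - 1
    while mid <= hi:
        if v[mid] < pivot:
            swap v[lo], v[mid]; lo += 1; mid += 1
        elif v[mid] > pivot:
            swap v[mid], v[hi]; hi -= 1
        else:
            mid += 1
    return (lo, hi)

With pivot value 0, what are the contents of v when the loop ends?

pivot = 0; lo=0, mid=0, hi=7
v[mid]=3>0: swap v[0],v[7]; hi=6 → [-2, 0, 11, 12, 4, 5, 7, 3]
v[mid]=-2<0: swap v[0],v[0]; lo=1,mid=1 → [-2, 0, 11, 12, 4, 5, 7, 3]
v[mid]=0=0: mid=2
v[mid]=11>0: swap v[2],v[6]; hi=5 → [-2, 0, 7, 12, 4, 5, 11, 3]
v[mid]=7>0: swap v[2],v[5]; hi=4 → [-2, 0, 5, 12, 4, 7, 11, 3]
v[mid]=5>0: swap v[2],v[4]; hi=3 → [-2, 0, 4, 12, 5, 7, 11, 3]
v[mid]=4>0: swap v[2],v[3]; hi=2 → [-2, 0, 12, 4, 5, 7, 11, 3]
v[mid]=12>0: swap v[2],v[2]; hi=1 → [-2, 0, 12, 4, 5, 7, 11, 3]
end: lo=1, hi=1; v = [-2, 0, 12, 4, 5, 7, 11, 3]

[-2, 0, 12, 4, 5, 7, 11, 3]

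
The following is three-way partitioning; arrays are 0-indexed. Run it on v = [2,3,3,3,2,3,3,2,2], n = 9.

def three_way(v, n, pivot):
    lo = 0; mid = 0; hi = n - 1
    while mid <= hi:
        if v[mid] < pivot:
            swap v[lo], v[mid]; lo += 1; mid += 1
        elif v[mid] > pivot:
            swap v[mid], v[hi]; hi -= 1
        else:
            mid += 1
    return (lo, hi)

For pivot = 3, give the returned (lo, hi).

pivot = 3; lo=0, mid=0, hi=8
v[mid]=2<3: swap v[0],v[0]; lo=1,mid=1 → [2,3,3,3,2,3,3,2,2]
v[mid]=3=3: mid=2
v[mid]=3=3: mid=3
v[mid]=3=3: mid=4
v[mid]=2<3: swap v[1],v[4]; lo=2,mid=5 → [2,2,3,3,3,3,3,2,2]
v[mid]=3=3: mid=6
v[mid]=3=3: mid=7
v[mid]=2<3: swap v[2],v[7]; lo=3,mid=8 → [2,2,2,3,3,3,3,3,2]
v[mid]=2<3: swap v[3],v[8]; lo=4,mid=9 → [2,2,2,2,3,3,3,3,3]
end: lo=4, hi=8; v = [2,2,2,2,3,3,3,3,3]

(4, 8)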